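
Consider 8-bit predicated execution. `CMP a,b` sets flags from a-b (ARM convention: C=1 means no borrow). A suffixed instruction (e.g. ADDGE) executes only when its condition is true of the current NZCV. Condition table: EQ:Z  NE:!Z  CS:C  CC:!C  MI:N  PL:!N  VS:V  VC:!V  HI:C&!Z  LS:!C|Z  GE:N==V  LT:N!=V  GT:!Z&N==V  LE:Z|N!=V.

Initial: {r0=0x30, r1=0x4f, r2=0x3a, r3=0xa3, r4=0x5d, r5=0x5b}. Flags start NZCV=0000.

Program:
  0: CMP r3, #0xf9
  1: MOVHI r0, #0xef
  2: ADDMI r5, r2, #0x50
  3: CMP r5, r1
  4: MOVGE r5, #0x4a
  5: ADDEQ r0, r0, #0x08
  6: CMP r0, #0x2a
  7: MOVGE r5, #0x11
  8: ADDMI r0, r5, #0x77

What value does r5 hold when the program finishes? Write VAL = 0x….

VAL = 0x11

[0] flags=1000 → (cmp)
[1] flags=1000 HI?F → skip
[2] flags=1000 MI?T → r5=0x8a
[3] flags=0011 → (cmp)
[4] flags=0011 GE?F → skip
[5] flags=0011 EQ?F → skip
[6] flags=0010 → (cmp)
[7] flags=0010 GE?T → r5=0x11
[8] flags=0010 MI?F → skip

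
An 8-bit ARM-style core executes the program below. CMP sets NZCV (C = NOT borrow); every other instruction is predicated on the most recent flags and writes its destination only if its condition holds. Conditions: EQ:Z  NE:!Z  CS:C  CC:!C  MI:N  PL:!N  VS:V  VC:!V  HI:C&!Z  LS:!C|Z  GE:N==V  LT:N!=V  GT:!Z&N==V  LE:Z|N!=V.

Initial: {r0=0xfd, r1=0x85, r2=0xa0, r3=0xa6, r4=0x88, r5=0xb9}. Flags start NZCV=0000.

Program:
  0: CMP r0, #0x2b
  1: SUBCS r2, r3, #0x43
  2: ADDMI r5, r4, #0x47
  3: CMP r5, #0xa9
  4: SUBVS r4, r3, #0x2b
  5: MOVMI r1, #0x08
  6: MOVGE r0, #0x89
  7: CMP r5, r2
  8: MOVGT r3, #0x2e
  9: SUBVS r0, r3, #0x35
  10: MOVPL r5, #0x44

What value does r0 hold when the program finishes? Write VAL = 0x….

0: ✓ CMP  NZCV=1010
1: ✓ SUBCS  r2←0x63
2: ✓ ADDMI  r5←0xcf
3: ✓ CMP  NZCV=0010
4: · SUBVS
5: · MOVMI
6: ✓ MOVGE  r0←0x89
7: ✓ CMP  NZCV=0011
8: · MOVGT
9: ✓ SUBVS  r0←0x71
10: ✓ MOVPL  r5←0x44

VAL = 0x71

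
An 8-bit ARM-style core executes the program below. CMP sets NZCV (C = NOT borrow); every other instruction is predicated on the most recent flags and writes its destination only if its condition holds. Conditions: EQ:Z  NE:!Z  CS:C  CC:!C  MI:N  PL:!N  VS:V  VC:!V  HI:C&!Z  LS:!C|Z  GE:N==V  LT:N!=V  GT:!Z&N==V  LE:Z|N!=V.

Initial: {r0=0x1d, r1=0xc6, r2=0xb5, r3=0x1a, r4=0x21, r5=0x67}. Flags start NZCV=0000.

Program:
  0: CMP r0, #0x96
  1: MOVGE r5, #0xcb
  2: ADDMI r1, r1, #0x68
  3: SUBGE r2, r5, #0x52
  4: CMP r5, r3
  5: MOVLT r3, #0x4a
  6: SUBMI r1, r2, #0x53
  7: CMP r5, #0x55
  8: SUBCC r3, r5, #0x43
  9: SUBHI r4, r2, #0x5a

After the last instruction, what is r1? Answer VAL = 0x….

VAL = 0x26

0: ✓ CMP  NZCV=1001
1: ✓ MOVGE  r5←0xcb
2: ✓ ADDMI  r1←0x2e
3: ✓ SUBGE  r2←0x79
4: ✓ CMP  NZCV=1010
5: ✓ MOVLT  r3←0x4a
6: ✓ SUBMI  r1←0x26
7: ✓ CMP  NZCV=0011
8: · SUBCC
9: ✓ SUBHI  r4←0x1f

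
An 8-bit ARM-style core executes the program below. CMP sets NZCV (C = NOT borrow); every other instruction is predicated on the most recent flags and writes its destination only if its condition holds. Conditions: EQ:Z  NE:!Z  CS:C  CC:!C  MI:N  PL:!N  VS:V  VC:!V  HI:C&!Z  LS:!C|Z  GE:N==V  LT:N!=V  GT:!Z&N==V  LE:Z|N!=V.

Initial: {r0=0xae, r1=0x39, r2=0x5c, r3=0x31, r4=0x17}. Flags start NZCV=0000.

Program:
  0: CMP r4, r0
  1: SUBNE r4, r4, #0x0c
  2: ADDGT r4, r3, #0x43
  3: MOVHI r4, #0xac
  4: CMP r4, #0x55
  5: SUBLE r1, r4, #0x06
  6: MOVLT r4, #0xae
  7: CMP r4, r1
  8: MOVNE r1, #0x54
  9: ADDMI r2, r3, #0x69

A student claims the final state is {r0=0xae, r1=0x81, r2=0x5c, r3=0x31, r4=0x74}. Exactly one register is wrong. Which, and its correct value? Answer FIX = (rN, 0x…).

0: ✓ CMP  NZCV=0000
1: ✓ SUBNE  r4←0x0b
2: ✓ ADDGT  r4←0x74
3: · MOVHI
4: ✓ CMP  NZCV=0010
5: · SUBLE
6: · MOVLT
7: ✓ CMP  NZCV=0010
8: ✓ MOVNE  r1←0x54
9: · ADDMI

FIX = (r1, 0x54)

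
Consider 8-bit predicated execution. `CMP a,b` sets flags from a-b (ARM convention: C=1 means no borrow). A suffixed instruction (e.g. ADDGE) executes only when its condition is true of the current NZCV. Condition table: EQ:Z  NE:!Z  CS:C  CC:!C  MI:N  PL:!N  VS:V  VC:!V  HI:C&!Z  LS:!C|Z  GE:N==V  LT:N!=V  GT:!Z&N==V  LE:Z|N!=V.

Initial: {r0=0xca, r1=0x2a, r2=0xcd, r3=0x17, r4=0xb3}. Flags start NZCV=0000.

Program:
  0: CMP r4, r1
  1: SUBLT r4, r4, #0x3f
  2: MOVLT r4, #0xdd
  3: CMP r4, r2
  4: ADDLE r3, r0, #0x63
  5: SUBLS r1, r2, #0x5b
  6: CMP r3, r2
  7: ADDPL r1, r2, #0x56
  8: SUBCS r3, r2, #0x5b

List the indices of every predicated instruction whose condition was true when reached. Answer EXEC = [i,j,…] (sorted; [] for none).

EXEC = [1,2,7]

[0] flags=1010 → (cmp)
[1] flags=1010 LT?T → r4=0x74
[2] flags=1010 LT?T → r4=0xdd
[3] flags=0010 → (cmp)
[4] flags=0010 LE?F → skip
[5] flags=0010 LS?F → skip
[6] flags=0000 → (cmp)
[7] flags=0000 PL?T → r1=0x23
[8] flags=0000 CS?F → skip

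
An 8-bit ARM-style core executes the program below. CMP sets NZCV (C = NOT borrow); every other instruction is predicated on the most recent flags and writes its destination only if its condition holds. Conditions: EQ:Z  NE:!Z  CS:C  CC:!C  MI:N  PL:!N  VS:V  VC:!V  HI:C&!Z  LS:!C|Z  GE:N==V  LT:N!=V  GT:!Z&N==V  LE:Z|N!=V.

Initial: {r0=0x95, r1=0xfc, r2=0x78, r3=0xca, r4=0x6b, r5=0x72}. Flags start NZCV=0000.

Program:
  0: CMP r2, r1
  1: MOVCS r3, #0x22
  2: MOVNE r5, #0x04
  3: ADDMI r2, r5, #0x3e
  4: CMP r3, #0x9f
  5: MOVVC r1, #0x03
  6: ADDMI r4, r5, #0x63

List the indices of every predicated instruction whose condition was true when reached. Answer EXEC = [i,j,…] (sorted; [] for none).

0: ✓ CMP  NZCV=0000
1: · MOVCS
2: ✓ MOVNE  r5←0x04
3: · ADDMI
4: ✓ CMP  NZCV=0010
5: ✓ MOVVC  r1←0x03
6: · ADDMI

EXEC = [2,5]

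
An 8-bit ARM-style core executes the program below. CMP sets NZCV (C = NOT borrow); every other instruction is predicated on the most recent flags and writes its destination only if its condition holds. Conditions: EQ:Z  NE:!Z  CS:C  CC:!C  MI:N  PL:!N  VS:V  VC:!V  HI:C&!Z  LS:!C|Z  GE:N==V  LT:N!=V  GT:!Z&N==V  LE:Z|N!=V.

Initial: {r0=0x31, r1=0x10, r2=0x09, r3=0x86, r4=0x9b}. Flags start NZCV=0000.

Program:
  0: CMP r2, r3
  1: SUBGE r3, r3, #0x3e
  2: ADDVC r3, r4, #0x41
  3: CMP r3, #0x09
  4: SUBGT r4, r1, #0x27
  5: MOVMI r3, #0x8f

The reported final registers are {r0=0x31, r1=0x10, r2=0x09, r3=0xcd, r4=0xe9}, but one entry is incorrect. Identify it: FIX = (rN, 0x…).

0: ✓ CMP  NZCV=1001
1: ✓ SUBGE  r3←0x48
2: · ADDVC
3: ✓ CMP  NZCV=0010
4: ✓ SUBGT  r4←0xe9
5: · MOVMI

FIX = (r3, 0x48)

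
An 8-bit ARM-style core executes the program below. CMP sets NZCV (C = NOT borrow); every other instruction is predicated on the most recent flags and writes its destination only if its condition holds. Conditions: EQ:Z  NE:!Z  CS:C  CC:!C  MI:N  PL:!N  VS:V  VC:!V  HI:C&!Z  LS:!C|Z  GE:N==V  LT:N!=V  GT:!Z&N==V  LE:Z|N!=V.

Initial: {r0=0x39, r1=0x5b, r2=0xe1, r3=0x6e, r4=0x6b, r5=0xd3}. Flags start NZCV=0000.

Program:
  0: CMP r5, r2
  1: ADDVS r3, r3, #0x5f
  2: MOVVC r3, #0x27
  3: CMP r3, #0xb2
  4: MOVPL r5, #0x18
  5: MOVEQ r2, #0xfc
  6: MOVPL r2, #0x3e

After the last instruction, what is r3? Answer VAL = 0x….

VAL = 0x27

0: ✓ CMP  NZCV=1000
1: · ADDVS
2: ✓ MOVVC  r3←0x27
3: ✓ CMP  NZCV=0000
4: ✓ MOVPL  r5←0x18
5: · MOVEQ
6: ✓ MOVPL  r2←0x3e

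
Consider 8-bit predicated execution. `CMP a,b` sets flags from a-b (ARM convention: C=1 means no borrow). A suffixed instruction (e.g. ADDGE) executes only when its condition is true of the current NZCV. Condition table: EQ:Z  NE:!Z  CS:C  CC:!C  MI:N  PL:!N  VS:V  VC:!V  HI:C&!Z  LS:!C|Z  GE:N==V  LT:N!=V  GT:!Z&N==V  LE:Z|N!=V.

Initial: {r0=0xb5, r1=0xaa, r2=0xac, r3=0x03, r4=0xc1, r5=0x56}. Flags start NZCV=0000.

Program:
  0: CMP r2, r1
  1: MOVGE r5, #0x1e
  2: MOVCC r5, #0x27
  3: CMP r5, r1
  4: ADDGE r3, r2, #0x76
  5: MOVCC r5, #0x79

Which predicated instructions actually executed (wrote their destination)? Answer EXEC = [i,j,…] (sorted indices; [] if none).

EXEC = [1,4,5]

[0] flags=0010 → (cmp)
[1] flags=0010 GE?T → r5=0x1e
[2] flags=0010 CC?F → skip
[3] flags=0000 → (cmp)
[4] flags=0000 GE?T → r3=0x22
[5] flags=0000 CC?T → r5=0x79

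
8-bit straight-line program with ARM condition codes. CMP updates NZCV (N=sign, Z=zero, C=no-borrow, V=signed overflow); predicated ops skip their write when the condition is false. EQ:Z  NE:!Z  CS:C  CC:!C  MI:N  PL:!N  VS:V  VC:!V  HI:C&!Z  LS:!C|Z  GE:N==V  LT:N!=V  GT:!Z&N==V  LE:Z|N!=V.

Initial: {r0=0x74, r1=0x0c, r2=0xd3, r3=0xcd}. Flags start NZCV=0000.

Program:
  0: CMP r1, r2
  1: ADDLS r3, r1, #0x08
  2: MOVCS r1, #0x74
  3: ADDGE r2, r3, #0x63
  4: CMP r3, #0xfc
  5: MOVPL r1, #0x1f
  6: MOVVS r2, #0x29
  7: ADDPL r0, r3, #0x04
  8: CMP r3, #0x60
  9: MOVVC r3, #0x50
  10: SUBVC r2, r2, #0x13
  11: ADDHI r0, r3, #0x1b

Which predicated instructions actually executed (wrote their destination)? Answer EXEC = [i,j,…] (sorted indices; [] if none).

EXEC = [1,3,5,7,9,10]

0: ✓ CMP  NZCV=0000
1: ✓ ADDLS  r3←0x14
2: · MOVCS
3: ✓ ADDGE  r2←0x77
4: ✓ CMP  NZCV=0000
5: ✓ MOVPL  r1←0x1f
6: · MOVVS
7: ✓ ADDPL  r0←0x18
8: ✓ CMP  NZCV=1000
9: ✓ MOVVC  r3←0x50
10: ✓ SUBVC  r2←0x64
11: · ADDHI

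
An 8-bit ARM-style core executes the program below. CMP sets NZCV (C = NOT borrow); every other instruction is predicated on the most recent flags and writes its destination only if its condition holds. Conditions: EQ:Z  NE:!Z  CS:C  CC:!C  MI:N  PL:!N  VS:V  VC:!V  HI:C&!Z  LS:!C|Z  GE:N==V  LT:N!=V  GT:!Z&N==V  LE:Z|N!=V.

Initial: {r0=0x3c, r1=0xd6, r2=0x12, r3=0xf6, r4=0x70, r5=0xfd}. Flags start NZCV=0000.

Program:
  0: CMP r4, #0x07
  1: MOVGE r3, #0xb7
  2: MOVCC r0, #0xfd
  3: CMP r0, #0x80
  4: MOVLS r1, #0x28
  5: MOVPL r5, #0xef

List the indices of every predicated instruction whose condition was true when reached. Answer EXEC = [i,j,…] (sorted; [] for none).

[0] flags=0010 → (cmp)
[1] flags=0010 GE?T → r3=0xb7
[2] flags=0010 CC?F → skip
[3] flags=1001 → (cmp)
[4] flags=1001 LS?T → r1=0x28
[5] flags=1001 PL?F → skip

EXEC = [1,4]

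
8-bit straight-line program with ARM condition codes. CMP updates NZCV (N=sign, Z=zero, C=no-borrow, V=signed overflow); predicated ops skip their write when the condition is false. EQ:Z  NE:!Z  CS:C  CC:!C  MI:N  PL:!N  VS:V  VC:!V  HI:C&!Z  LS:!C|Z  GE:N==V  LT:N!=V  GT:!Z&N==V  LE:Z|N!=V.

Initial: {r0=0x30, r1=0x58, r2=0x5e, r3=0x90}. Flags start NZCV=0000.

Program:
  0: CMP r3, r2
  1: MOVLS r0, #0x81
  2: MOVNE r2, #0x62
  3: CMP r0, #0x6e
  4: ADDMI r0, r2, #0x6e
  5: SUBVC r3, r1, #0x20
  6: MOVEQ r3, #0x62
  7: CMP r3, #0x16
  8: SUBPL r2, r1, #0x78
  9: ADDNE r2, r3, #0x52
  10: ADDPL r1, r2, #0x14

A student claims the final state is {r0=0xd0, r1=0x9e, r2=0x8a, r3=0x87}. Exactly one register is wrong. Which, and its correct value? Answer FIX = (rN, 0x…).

[0] flags=0011 → (cmp)
[1] flags=0011 LS?F → skip
[2] flags=0011 NE?T → r2=0x62
[3] flags=1000 → (cmp)
[4] flags=1000 MI?T → r0=0xd0
[5] flags=1000 VC?T → r3=0x38
[6] flags=1000 EQ?F → skip
[7] flags=0010 → (cmp)
[8] flags=0010 PL?T → r2=0xe0
[9] flags=0010 NE?T → r2=0x8a
[10] flags=0010 PL?T → r1=0x9e

FIX = (r3, 0x38)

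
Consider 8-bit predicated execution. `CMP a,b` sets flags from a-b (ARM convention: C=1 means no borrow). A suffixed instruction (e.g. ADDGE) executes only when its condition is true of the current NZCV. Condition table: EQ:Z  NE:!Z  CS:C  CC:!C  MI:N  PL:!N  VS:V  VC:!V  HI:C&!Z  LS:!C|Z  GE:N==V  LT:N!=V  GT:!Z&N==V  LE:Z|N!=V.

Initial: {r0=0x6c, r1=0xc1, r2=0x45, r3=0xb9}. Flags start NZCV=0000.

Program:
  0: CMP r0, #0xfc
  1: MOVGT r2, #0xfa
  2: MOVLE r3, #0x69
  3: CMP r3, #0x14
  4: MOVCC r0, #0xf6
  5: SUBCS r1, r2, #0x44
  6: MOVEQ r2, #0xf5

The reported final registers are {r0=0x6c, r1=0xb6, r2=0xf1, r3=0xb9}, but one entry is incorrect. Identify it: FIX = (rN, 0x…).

0: ✓ CMP  NZCV=0000
1: ✓ MOVGT  r2←0xfa
2: · MOVLE
3: ✓ CMP  NZCV=1010
4: · MOVCC
5: ✓ SUBCS  r1←0xb6
6: · MOVEQ

FIX = (r2, 0xfa)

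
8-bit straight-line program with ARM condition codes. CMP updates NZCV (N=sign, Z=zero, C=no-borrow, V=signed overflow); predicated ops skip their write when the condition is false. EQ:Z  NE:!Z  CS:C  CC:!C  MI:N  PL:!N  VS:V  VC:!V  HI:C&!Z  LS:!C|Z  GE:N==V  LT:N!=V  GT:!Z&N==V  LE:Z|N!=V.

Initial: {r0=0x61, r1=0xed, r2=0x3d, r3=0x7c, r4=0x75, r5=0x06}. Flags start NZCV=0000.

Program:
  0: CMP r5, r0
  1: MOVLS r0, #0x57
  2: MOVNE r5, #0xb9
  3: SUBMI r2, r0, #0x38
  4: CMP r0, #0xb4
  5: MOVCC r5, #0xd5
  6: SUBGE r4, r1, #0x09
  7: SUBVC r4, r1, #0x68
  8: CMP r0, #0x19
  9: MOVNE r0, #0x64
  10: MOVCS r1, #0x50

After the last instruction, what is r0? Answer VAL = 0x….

[0] flags=1000 → (cmp)
[1] flags=1000 LS?T → r0=0x57
[2] flags=1000 NE?T → r5=0xb9
[3] flags=1000 MI?T → r2=0x1f
[4] flags=1001 → (cmp)
[5] flags=1001 CC?T → r5=0xd5
[6] flags=1001 GE?T → r4=0xe4
[7] flags=1001 VC?F → skip
[8] flags=0010 → (cmp)
[9] flags=0010 NE?T → r0=0x64
[10] flags=0010 CS?T → r1=0x50

VAL = 0x64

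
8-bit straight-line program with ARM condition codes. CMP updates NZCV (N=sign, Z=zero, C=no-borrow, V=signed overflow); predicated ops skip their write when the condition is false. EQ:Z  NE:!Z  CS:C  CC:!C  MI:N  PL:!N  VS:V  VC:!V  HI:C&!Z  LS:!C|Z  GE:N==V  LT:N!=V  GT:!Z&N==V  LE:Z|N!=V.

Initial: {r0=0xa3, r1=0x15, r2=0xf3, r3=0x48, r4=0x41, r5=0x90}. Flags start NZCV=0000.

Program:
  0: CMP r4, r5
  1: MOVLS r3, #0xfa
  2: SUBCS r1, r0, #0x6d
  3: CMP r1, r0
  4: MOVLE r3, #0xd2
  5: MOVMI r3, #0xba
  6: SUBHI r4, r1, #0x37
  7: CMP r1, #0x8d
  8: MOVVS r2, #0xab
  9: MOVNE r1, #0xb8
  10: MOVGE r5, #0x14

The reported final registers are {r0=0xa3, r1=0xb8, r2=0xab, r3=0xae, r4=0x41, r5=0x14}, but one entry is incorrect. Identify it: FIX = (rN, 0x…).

0: ✓ CMP  NZCV=1001
1: ✓ MOVLS  r3←0xfa
2: · SUBCS
3: ✓ CMP  NZCV=0000
4: · MOVLE
5: · MOVMI
6: · SUBHI
7: ✓ CMP  NZCV=1001
8: ✓ MOVVS  r2←0xab
9: ✓ MOVNE  r1←0xb8
10: ✓ MOVGE  r5←0x14

FIX = (r3, 0xfa)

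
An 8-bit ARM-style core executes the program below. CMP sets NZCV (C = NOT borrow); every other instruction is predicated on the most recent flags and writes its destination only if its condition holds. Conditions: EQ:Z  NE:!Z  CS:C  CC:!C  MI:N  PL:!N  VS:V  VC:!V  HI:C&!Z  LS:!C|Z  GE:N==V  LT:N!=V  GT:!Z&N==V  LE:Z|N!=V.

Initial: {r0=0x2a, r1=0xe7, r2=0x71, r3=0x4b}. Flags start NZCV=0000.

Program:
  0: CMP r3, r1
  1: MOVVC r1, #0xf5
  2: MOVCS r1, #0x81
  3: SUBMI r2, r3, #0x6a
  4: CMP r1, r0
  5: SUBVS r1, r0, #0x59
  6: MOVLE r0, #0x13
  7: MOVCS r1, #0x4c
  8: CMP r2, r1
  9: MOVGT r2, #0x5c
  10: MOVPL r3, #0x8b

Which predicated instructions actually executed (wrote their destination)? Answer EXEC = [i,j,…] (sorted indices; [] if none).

EXEC = [1,6,7,9,10]

[0] flags=0000 → (cmp)
[1] flags=0000 VC?T → r1=0xf5
[2] flags=0000 CS?F → skip
[3] flags=0000 MI?F → skip
[4] flags=1010 → (cmp)
[5] flags=1010 VS?F → skip
[6] flags=1010 LE?T → r0=0x13
[7] flags=1010 CS?T → r1=0x4c
[8] flags=0010 → (cmp)
[9] flags=0010 GT?T → r2=0x5c
[10] flags=0010 PL?T → r3=0x8b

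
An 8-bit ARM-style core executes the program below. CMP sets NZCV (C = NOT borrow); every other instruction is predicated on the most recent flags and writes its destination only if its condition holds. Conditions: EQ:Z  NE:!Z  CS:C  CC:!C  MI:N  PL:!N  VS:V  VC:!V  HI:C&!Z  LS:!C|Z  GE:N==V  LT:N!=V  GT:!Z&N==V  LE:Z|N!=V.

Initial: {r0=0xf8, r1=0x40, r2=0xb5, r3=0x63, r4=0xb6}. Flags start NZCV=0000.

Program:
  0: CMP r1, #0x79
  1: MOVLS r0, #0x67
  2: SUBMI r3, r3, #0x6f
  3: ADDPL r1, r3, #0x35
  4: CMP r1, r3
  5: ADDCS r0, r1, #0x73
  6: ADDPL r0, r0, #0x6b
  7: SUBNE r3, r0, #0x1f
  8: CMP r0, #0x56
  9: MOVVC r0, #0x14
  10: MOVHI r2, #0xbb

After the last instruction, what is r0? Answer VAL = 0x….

VAL = 0xd2

0: ✓ CMP  NZCV=1000
1: ✓ MOVLS  r0←0x67
2: ✓ SUBMI  r3←0xf4
3: · ADDPL
4: ✓ CMP  NZCV=0000
5: · ADDCS
6: ✓ ADDPL  r0←0xd2
7: ✓ SUBNE  r3←0xb3
8: ✓ CMP  NZCV=0011
9: · MOVVC
10: ✓ MOVHI  r2←0xbb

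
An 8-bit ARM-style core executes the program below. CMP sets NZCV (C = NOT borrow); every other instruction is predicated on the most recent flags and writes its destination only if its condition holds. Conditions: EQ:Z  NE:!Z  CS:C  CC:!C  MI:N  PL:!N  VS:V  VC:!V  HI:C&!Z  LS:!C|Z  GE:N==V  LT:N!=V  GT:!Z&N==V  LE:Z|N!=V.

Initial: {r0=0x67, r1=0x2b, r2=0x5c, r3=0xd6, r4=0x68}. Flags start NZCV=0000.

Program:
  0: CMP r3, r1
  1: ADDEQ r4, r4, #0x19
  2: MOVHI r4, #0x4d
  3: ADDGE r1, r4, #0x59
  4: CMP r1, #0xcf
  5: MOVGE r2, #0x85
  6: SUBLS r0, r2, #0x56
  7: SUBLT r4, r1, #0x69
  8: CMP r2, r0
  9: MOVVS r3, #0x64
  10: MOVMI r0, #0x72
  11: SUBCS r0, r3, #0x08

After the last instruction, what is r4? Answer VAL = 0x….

[0] flags=1010 → (cmp)
[1] flags=1010 EQ?F → skip
[2] flags=1010 HI?T → r4=0x4d
[3] flags=1010 GE?F → skip
[4] flags=0000 → (cmp)
[5] flags=0000 GE?T → r2=0x85
[6] flags=0000 LS?T → r0=0x2f
[7] flags=0000 LT?F → skip
[8] flags=0011 → (cmp)
[9] flags=0011 VS?T → r3=0x64
[10] flags=0011 MI?F → skip
[11] flags=0011 CS?T → r0=0x5c

VAL = 0x4d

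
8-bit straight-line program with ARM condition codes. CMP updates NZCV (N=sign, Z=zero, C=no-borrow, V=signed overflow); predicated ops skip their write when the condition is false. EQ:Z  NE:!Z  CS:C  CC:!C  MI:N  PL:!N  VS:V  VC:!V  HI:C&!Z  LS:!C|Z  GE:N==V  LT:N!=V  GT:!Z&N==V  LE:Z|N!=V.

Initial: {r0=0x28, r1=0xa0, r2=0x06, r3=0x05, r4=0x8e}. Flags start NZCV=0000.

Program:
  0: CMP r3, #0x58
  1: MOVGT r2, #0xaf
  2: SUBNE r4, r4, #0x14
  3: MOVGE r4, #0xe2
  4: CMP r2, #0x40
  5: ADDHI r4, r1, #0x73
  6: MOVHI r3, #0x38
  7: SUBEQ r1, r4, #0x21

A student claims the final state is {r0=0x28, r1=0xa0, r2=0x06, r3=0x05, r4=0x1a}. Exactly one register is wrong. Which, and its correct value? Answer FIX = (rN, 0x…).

FIX = (r4, 0x7a)

0: ✓ CMP  NZCV=1000
1: · MOVGT
2: ✓ SUBNE  r4←0x7a
3: · MOVGE
4: ✓ CMP  NZCV=1000
5: · ADDHI
6: · MOVHI
7: · SUBEQ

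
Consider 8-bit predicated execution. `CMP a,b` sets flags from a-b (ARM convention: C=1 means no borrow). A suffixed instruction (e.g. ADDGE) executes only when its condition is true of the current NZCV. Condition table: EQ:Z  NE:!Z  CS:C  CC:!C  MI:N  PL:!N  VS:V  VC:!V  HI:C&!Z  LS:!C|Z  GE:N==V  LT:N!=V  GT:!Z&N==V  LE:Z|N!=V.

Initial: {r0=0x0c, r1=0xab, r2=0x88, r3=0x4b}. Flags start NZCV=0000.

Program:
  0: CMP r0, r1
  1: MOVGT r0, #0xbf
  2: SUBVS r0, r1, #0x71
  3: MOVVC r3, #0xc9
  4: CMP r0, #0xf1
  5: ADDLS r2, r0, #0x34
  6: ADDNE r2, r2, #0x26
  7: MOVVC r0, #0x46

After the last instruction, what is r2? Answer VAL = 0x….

VAL = 0x19

0: ✓ CMP  NZCV=0000
1: ✓ MOVGT  r0←0xbf
2: · SUBVS
3: ✓ MOVVC  r3←0xc9
4: ✓ CMP  NZCV=1000
5: ✓ ADDLS  r2←0xf3
6: ✓ ADDNE  r2←0x19
7: ✓ MOVVC  r0←0x46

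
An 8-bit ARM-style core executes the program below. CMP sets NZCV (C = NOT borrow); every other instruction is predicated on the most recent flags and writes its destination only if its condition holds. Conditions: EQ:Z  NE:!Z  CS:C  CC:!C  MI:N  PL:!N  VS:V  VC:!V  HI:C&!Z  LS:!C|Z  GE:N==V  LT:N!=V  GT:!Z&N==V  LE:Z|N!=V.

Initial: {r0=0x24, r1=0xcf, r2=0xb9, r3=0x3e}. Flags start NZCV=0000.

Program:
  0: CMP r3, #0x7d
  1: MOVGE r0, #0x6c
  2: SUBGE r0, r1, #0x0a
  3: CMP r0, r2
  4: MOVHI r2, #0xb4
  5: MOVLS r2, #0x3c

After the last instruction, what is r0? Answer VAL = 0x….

VAL = 0x24

0: ✓ CMP  NZCV=1000
1: · MOVGE
2: · SUBGE
3: ✓ CMP  NZCV=0000
4: · MOVHI
5: ✓ MOVLS  r2←0x3c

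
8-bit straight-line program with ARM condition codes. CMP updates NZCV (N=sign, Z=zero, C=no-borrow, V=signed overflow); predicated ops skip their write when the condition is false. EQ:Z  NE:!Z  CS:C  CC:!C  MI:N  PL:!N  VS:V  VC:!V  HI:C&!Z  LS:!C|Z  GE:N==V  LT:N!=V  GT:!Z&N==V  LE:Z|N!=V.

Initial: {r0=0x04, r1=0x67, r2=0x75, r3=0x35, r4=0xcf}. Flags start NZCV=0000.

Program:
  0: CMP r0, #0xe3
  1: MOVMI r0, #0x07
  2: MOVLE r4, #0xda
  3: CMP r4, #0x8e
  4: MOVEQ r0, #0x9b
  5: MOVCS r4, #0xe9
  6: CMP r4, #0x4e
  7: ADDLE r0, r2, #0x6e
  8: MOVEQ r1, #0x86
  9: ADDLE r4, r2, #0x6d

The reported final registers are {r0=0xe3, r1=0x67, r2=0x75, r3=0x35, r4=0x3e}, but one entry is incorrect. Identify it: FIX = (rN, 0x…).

[0] flags=0000 → (cmp)
[1] flags=0000 MI?F → skip
[2] flags=0000 LE?F → skip
[3] flags=0010 → (cmp)
[4] flags=0010 EQ?F → skip
[5] flags=0010 CS?T → r4=0xe9
[6] flags=1010 → (cmp)
[7] flags=1010 LE?T → r0=0xe3
[8] flags=1010 EQ?F → skip
[9] flags=1010 LE?T → r4=0xe2

FIX = (r4, 0xe2)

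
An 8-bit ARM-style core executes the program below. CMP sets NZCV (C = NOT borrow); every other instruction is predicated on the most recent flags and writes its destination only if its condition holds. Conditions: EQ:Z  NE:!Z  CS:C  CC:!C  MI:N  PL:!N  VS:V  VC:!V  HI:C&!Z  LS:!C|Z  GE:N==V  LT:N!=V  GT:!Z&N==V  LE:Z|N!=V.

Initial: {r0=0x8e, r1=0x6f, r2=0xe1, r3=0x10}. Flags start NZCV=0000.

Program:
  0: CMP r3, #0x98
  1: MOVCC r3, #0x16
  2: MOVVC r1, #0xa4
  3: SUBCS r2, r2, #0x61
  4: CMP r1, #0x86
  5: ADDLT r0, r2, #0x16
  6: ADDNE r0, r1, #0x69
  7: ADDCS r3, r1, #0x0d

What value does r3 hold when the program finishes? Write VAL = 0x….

0: ✓ CMP  NZCV=0000
1: ✓ MOVCC  r3←0x16
2: ✓ MOVVC  r1←0xa4
3: · SUBCS
4: ✓ CMP  NZCV=0010
5: · ADDLT
6: ✓ ADDNE  r0←0x0d
7: ✓ ADDCS  r3←0xb1

VAL = 0xb1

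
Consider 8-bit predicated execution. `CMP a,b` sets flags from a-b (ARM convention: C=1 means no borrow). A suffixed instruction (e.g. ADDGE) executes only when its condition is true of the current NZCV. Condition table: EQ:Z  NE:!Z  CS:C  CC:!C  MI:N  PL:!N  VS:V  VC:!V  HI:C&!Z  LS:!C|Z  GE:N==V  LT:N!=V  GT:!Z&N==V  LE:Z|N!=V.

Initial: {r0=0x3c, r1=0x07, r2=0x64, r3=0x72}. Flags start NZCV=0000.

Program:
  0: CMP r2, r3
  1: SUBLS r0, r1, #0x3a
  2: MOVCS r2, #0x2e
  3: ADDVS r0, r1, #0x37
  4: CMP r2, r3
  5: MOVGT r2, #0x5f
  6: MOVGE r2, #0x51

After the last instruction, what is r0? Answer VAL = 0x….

[0] flags=1000 → (cmp)
[1] flags=1000 LS?T → r0=0xcd
[2] flags=1000 CS?F → skip
[3] flags=1000 VS?F → skip
[4] flags=1000 → (cmp)
[5] flags=1000 GT?F → skip
[6] flags=1000 GE?F → skip

VAL = 0xcd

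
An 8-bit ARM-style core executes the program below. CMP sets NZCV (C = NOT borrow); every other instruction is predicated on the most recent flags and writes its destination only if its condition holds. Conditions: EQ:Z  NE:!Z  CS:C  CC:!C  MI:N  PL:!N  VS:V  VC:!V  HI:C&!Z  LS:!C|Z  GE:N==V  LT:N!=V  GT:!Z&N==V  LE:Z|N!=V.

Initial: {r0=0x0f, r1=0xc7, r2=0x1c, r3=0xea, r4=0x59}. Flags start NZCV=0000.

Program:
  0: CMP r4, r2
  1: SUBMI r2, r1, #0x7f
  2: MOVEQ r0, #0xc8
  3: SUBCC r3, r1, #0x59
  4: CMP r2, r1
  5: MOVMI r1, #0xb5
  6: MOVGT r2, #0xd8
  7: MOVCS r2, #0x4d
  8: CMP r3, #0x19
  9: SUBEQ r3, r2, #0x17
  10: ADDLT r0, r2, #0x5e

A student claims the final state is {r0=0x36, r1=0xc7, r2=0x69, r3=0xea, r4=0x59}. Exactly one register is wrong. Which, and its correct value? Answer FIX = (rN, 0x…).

[0] flags=0010 → (cmp)
[1] flags=0010 MI?F → skip
[2] flags=0010 EQ?F → skip
[3] flags=0010 CC?F → skip
[4] flags=0000 → (cmp)
[5] flags=0000 MI?F → skip
[6] flags=0000 GT?T → r2=0xd8
[7] flags=0000 CS?F → skip
[8] flags=1010 → (cmp)
[9] flags=1010 EQ?F → skip
[10] flags=1010 LT?T → r0=0x36

FIX = (r2, 0xd8)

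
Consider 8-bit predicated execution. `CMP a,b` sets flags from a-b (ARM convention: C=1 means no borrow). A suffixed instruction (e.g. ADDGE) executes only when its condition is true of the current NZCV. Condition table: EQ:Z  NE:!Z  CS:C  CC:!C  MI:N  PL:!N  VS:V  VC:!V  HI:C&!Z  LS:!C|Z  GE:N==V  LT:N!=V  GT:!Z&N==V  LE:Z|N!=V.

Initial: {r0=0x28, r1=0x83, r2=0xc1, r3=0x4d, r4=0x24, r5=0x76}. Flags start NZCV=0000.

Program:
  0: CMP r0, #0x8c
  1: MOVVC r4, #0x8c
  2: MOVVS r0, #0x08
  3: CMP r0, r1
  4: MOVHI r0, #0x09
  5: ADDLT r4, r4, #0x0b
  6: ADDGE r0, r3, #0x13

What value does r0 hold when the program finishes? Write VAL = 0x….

VAL = 0x60

[0] flags=1001 → (cmp)
[1] flags=1001 VC?F → skip
[2] flags=1001 VS?T → r0=0x08
[3] flags=1001 → (cmp)
[4] flags=1001 HI?F → skip
[5] flags=1001 LT?F → skip
[6] flags=1001 GE?T → r0=0x60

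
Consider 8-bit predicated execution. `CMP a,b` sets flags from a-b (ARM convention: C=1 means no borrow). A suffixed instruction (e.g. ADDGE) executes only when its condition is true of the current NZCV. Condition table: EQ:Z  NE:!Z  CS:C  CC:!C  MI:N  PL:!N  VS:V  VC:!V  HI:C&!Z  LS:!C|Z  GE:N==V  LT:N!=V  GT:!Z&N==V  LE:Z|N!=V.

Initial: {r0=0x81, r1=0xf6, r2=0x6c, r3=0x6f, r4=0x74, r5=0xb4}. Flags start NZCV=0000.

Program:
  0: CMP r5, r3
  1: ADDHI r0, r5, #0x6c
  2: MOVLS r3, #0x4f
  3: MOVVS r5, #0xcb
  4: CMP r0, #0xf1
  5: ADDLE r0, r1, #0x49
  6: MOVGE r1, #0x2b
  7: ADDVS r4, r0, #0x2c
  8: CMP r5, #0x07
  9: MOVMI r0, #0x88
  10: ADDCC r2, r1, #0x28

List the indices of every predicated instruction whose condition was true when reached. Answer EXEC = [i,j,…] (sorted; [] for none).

EXEC = [1,3,6,9]

0: ✓ CMP  NZCV=0011
1: ✓ ADDHI  r0←0x20
2: · MOVLS
3: ✓ MOVVS  r5←0xcb
4: ✓ CMP  NZCV=0000
5: · ADDLE
6: ✓ MOVGE  r1←0x2b
7: · ADDVS
8: ✓ CMP  NZCV=1010
9: ✓ MOVMI  r0←0x88
10: · ADDCC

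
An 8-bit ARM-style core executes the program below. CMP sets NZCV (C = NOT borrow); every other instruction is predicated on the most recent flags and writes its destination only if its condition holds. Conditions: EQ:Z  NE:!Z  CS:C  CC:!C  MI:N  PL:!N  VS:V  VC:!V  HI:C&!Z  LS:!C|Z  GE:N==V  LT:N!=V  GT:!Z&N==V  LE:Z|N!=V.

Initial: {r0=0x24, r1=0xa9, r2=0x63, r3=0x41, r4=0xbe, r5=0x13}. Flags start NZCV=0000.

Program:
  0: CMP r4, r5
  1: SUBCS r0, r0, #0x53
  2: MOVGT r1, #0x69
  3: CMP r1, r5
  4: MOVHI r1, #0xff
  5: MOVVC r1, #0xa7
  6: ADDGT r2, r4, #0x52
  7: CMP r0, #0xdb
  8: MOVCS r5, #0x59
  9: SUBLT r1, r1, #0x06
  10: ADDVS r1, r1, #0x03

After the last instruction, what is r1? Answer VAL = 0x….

[0] flags=1010 → (cmp)
[1] flags=1010 CS?T → r0=0xd1
[2] flags=1010 GT?F → skip
[3] flags=1010 → (cmp)
[4] flags=1010 HI?T → r1=0xff
[5] flags=1010 VC?T → r1=0xa7
[6] flags=1010 GT?F → skip
[7] flags=1000 → (cmp)
[8] flags=1000 CS?F → skip
[9] flags=1000 LT?T → r1=0xa1
[10] flags=1000 VS?F → skip

VAL = 0xa1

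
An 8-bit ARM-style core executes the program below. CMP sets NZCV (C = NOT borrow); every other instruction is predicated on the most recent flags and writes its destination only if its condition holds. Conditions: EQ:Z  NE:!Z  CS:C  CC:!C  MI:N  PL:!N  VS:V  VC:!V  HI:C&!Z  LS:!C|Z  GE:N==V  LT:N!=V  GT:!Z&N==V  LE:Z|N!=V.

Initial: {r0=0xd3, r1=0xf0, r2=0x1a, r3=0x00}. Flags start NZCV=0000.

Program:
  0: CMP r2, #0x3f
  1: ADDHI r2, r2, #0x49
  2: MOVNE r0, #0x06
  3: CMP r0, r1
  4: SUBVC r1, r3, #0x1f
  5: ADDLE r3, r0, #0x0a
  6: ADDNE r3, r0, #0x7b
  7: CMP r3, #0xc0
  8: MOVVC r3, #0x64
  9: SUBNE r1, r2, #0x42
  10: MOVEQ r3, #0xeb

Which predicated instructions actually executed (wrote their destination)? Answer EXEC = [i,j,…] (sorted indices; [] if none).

EXEC = [2,4,6,8,9]

0: ✓ CMP  NZCV=1000
1: · ADDHI
2: ✓ MOVNE  r0←0x06
3: ✓ CMP  NZCV=0000
4: ✓ SUBVC  r1←0xe1
5: · ADDLE
6: ✓ ADDNE  r3←0x81
7: ✓ CMP  NZCV=1000
8: ✓ MOVVC  r3←0x64
9: ✓ SUBNE  r1←0xd8
10: · MOVEQ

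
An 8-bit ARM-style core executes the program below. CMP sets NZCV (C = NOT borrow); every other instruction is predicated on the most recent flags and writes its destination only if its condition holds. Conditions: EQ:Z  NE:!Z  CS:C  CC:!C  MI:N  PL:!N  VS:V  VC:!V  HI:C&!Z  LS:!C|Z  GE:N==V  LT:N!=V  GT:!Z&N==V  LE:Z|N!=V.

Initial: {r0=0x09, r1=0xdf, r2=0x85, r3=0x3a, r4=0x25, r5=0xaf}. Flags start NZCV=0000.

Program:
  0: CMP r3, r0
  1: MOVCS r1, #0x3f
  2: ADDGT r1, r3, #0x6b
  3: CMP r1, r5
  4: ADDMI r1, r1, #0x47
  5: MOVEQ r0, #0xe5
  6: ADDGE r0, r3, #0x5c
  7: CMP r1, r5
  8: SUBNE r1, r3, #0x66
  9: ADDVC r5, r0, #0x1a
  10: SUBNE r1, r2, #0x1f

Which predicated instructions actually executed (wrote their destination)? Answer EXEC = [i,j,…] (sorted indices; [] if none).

0: ✓ CMP  NZCV=0010
1: ✓ MOVCS  r1←0x3f
2: ✓ ADDGT  r1←0xa5
3: ✓ CMP  NZCV=1000
4: ✓ ADDMI  r1←0xec
5: · MOVEQ
6: · ADDGE
7: ✓ CMP  NZCV=0010
8: ✓ SUBNE  r1←0xd4
9: ✓ ADDVC  r5←0x23
10: ✓ SUBNE  r1←0x66

EXEC = [1,2,4,8,9,10]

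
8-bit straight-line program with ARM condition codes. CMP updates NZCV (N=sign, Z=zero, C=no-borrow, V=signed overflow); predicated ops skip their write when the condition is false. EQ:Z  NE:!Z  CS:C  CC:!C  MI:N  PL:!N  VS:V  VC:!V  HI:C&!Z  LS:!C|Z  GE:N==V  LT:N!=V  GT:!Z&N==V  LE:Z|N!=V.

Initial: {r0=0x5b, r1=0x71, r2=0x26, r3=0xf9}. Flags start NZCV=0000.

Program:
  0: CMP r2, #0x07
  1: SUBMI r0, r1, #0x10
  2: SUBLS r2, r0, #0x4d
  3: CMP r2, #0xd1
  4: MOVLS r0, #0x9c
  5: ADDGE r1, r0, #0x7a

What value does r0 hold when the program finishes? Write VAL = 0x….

0: ✓ CMP  NZCV=0010
1: · SUBMI
2: · SUBLS
3: ✓ CMP  NZCV=0000
4: ✓ MOVLS  r0←0x9c
5: ✓ ADDGE  r1←0x16

VAL = 0x9c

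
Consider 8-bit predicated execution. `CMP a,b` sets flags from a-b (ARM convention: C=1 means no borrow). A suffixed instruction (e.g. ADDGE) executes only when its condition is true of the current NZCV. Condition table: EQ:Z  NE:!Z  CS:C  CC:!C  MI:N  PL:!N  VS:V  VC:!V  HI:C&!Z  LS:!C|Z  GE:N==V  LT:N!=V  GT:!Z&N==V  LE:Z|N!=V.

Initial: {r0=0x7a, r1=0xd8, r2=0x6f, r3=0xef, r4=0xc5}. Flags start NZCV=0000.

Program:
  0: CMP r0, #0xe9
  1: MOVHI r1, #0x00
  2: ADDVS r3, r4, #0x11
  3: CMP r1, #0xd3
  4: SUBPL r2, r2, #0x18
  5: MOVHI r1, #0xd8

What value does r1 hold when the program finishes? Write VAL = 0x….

[0] flags=1001 → (cmp)
[1] flags=1001 HI?F → skip
[2] flags=1001 VS?T → r3=0xd6
[3] flags=0010 → (cmp)
[4] flags=0010 PL?T → r2=0x57
[5] flags=0010 HI?T → r1=0xd8

VAL = 0xd8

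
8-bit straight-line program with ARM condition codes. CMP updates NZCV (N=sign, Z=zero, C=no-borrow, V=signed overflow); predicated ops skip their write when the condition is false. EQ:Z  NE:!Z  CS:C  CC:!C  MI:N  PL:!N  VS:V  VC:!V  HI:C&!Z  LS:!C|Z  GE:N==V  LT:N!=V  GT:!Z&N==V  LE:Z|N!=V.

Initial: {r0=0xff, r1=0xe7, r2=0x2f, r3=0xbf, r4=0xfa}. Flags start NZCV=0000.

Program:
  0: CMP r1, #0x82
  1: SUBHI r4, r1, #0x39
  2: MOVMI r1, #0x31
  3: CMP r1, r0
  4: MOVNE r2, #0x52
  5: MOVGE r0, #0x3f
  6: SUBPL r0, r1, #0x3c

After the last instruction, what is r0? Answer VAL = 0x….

VAL = 0xff

[0] flags=0010 → (cmp)
[1] flags=0010 HI?T → r4=0xae
[2] flags=0010 MI?F → skip
[3] flags=1000 → (cmp)
[4] flags=1000 NE?T → r2=0x52
[5] flags=1000 GE?F → skip
[6] flags=1000 PL?F → skip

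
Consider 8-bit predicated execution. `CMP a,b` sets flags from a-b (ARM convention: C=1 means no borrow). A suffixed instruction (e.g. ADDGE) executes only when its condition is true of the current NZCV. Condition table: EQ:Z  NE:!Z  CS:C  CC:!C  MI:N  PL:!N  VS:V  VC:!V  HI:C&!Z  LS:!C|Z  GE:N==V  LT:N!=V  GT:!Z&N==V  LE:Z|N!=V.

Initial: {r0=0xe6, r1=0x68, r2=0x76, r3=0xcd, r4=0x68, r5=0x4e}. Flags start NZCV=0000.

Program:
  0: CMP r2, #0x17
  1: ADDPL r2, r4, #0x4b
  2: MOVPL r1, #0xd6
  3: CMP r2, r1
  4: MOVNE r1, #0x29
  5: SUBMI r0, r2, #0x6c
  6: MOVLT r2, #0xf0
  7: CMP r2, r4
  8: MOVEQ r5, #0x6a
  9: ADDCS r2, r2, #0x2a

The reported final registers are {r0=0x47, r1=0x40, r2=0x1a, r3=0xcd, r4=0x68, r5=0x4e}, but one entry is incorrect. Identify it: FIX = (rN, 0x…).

0: ✓ CMP  NZCV=0010
1: ✓ ADDPL  r2←0xb3
2: ✓ MOVPL  r1←0xd6
3: ✓ CMP  NZCV=1000
4: ✓ MOVNE  r1←0x29
5: ✓ SUBMI  r0←0x47
6: ✓ MOVLT  r2←0xf0
7: ✓ CMP  NZCV=1010
8: · MOVEQ
9: ✓ ADDCS  r2←0x1a

FIX = (r1, 0x29)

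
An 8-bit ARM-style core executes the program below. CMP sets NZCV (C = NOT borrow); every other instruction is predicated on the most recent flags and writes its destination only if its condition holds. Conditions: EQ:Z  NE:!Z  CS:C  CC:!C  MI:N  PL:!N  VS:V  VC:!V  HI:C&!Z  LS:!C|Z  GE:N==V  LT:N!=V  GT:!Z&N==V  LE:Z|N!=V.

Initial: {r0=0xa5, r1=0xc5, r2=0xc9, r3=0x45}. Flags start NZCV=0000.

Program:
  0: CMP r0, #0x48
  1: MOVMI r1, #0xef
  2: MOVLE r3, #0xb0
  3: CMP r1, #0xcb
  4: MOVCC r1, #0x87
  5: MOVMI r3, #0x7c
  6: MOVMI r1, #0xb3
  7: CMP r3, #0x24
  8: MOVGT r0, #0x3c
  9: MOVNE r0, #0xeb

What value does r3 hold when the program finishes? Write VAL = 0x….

VAL = 0x7c

[0] flags=0011 → (cmp)
[1] flags=0011 MI?F → skip
[2] flags=0011 LE?T → r3=0xb0
[3] flags=1000 → (cmp)
[4] flags=1000 CC?T → r1=0x87
[5] flags=1000 MI?T → r3=0x7c
[6] flags=1000 MI?T → r1=0xb3
[7] flags=0010 → (cmp)
[8] flags=0010 GT?T → r0=0x3c
[9] flags=0010 NE?T → r0=0xeb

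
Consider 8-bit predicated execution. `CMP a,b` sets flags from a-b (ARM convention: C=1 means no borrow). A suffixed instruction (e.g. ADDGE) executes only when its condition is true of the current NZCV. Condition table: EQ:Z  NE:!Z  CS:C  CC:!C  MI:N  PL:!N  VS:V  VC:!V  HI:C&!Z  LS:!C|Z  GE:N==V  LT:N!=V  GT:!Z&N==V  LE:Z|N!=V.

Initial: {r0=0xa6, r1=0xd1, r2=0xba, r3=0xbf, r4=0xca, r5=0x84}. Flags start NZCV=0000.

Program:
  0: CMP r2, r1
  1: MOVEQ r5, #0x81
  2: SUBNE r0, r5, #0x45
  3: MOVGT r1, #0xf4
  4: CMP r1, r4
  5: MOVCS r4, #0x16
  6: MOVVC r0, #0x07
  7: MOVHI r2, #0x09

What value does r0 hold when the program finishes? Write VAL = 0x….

[0] flags=1000 → (cmp)
[1] flags=1000 EQ?F → skip
[2] flags=1000 NE?T → r0=0x3f
[3] flags=1000 GT?F → skip
[4] flags=0010 → (cmp)
[5] flags=0010 CS?T → r4=0x16
[6] flags=0010 VC?T → r0=0x07
[7] flags=0010 HI?T → r2=0x09

VAL = 0x07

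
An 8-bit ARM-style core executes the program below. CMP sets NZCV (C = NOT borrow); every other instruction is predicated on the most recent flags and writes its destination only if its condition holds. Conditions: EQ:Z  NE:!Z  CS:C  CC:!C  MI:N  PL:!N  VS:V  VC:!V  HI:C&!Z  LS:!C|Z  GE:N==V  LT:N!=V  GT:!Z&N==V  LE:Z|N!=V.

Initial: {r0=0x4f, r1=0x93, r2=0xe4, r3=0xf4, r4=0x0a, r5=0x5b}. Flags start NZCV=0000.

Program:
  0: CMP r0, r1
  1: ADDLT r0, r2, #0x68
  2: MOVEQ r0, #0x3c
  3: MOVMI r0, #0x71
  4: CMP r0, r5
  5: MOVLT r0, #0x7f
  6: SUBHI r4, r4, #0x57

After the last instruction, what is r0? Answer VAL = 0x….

VAL = 0x71

[0] flags=1001 → (cmp)
[1] flags=1001 LT?F → skip
[2] flags=1001 EQ?F → skip
[3] flags=1001 MI?T → r0=0x71
[4] flags=0010 → (cmp)
[5] flags=0010 LT?F → skip
[6] flags=0010 HI?T → r4=0xb3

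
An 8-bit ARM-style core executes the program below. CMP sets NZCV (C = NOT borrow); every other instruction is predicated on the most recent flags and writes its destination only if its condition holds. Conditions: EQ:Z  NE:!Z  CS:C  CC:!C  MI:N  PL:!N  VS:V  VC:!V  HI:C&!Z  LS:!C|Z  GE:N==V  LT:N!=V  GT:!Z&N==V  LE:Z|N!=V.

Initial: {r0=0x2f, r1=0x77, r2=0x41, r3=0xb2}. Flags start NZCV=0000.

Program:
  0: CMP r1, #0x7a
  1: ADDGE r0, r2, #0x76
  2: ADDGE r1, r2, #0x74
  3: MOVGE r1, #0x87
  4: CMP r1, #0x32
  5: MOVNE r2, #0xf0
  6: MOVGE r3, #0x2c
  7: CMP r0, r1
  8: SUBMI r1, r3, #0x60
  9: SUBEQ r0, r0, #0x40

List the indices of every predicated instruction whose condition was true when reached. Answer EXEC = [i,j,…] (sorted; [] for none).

EXEC = [5,6,8]

[0] flags=1000 → (cmp)
[1] flags=1000 GE?F → skip
[2] flags=1000 GE?F → skip
[3] flags=1000 GE?F → skip
[4] flags=0010 → (cmp)
[5] flags=0010 NE?T → r2=0xf0
[6] flags=0010 GE?T → r3=0x2c
[7] flags=1000 → (cmp)
[8] flags=1000 MI?T → r1=0xcc
[9] flags=1000 EQ?F → skip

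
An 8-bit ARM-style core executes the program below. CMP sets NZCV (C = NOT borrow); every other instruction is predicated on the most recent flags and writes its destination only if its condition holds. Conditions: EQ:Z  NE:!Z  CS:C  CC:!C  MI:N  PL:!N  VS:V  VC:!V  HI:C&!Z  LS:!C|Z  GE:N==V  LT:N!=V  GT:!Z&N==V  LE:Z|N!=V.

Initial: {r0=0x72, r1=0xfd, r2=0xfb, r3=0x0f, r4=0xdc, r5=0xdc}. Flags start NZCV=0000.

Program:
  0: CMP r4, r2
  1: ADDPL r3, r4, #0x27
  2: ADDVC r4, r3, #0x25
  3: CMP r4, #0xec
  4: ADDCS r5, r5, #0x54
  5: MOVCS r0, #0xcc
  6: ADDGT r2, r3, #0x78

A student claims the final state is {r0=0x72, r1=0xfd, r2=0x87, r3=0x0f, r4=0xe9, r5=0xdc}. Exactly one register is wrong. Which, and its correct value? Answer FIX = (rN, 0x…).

0: ✓ CMP  NZCV=1000
1: · ADDPL
2: ✓ ADDVC  r4←0x34
3: ✓ CMP  NZCV=0000
4: · ADDCS
5: · MOVCS
6: ✓ ADDGT  r2←0x87

FIX = (r4, 0x34)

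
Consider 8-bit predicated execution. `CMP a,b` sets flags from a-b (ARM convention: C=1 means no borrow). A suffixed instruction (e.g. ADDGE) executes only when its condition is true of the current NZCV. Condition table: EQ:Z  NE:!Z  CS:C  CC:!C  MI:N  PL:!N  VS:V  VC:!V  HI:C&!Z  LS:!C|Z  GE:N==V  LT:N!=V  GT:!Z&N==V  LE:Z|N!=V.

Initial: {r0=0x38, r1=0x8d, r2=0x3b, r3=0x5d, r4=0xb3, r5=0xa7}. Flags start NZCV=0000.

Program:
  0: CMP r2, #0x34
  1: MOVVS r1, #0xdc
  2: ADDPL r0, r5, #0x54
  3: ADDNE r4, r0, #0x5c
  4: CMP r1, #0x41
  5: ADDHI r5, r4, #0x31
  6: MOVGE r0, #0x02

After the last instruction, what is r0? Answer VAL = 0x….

VAL = 0xfb

0: ✓ CMP  NZCV=0010
1: · MOVVS
2: ✓ ADDPL  r0←0xfb
3: ✓ ADDNE  r4←0x57
4: ✓ CMP  NZCV=0011
5: ✓ ADDHI  r5←0x88
6: · MOVGE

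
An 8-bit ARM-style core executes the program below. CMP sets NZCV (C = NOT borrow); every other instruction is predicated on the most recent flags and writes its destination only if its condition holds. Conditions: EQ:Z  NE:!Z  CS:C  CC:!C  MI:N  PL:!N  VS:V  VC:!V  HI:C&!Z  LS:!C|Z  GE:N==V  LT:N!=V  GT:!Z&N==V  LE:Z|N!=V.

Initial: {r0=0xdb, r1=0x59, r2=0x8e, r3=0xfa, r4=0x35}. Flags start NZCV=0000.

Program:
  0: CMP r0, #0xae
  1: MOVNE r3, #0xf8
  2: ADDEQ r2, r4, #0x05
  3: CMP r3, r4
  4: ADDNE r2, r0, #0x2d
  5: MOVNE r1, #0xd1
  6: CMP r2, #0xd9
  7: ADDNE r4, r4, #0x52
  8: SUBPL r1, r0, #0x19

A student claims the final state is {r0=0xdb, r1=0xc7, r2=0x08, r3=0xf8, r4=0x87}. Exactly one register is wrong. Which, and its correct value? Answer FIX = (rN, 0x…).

0: ✓ CMP  NZCV=0010
1: ✓ MOVNE  r3←0xf8
2: · ADDEQ
3: ✓ CMP  NZCV=1010
4: ✓ ADDNE  r2←0x08
5: ✓ MOVNE  r1←0xd1
6: ✓ CMP  NZCV=0000
7: ✓ ADDNE  r4←0x87
8: ✓ SUBPL  r1←0xc2

FIX = (r1, 0xc2)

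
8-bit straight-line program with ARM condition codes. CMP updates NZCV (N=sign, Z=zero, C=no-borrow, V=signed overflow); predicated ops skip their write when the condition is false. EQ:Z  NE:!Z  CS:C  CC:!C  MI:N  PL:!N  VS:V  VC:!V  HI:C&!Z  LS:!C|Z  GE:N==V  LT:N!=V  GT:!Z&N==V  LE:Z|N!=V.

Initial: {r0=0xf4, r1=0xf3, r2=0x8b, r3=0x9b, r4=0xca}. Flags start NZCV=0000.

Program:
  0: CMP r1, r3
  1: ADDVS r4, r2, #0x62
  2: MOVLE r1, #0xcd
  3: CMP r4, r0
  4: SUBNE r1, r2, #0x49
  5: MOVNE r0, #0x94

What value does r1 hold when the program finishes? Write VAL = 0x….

VAL = 0x42

[0] flags=0010 → (cmp)
[1] flags=0010 VS?F → skip
[2] flags=0010 LE?F → skip
[3] flags=1000 → (cmp)
[4] flags=1000 NE?T → r1=0x42
[5] flags=1000 NE?T → r0=0x94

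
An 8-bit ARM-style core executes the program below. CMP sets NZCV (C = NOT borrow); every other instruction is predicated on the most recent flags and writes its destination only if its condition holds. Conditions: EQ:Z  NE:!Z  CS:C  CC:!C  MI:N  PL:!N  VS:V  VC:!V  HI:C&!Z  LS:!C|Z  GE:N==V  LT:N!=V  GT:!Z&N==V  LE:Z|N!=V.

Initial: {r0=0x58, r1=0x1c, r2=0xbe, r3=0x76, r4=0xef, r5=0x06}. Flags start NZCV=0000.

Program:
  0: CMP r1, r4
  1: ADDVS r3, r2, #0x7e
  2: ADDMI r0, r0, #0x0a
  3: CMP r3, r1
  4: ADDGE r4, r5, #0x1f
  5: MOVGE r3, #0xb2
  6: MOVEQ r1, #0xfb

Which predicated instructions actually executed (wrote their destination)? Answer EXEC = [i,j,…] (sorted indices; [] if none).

0: ✓ CMP  NZCV=0000
1: · ADDVS
2: · ADDMI
3: ✓ CMP  NZCV=0010
4: ✓ ADDGE  r4←0x25
5: ✓ MOVGE  r3←0xb2
6: · MOVEQ

EXEC = [4,5]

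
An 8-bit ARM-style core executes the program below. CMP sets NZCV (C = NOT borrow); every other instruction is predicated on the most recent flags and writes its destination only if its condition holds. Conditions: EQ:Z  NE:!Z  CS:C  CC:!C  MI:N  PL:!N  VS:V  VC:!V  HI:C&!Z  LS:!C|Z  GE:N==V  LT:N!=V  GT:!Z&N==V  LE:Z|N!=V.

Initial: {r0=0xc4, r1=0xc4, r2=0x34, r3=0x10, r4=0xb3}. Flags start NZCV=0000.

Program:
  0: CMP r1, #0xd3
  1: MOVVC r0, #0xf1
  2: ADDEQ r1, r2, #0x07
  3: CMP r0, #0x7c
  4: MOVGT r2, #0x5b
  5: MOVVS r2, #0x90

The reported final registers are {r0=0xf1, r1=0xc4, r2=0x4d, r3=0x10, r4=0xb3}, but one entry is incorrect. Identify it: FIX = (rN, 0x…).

[0] flags=1000 → (cmp)
[1] flags=1000 VC?T → r0=0xf1
[2] flags=1000 EQ?F → skip
[3] flags=0011 → (cmp)
[4] flags=0011 GT?F → skip
[5] flags=0011 VS?T → r2=0x90

FIX = (r2, 0x90)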